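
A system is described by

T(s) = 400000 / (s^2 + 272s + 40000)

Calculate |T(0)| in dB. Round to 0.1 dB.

20.0 dB

T(0) = 400000 / 40000 = 10
20 log₁₀(10) ≈ 20.00 dB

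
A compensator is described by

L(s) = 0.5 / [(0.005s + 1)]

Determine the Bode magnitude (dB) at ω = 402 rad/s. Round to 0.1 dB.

-13.0 dB

At ω = 402 rad/s:
pole (1 + j402·0.005) = 1 + j2.01 → |·| ≈ 2.245, ∠ ≈ 63.55°
|L| = 0.5 · 1 / (2.245) ≈ 0.22272
Gain = 20 log₁₀(0.22272) ≈ -13.04 dB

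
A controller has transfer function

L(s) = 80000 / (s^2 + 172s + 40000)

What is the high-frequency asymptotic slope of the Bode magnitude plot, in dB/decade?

-40 dB/decade

Each pole contributes −20 dB/decade at high frequency; each zero contributes +20 dB/decade.
Net: 0 zero(s) − 2 pole(s) → -40 dB/decade.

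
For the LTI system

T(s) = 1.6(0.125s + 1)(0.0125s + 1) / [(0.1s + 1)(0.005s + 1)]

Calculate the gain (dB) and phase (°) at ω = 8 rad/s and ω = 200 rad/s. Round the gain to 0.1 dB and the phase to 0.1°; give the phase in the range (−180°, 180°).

ω = 8: 5.0 dB, 9.8°; ω = 200: 11.6 dB, 23.8°

At ω = 8 rad/s:
zero (1 + j8·0.125) = 1 + j1 → |·| ≈ 1.4142, ∠ ≈ 45.00°
zero (1 + j8·0.0125) = 1 + j0.1 → |·| ≈ 1.005, ∠ ≈ 5.71°
pole (1 + j8·0.1) = 1 + j0.8 → |·| ≈ 1.2806, ∠ ≈ 38.66°
pole (1 + j8·0.005) = 1 + j0.04 → |·| ≈ 1.0008, ∠ ≈ 2.29°
|T| = 1.6 · 1.4142 · 1.005 / (1.2806 · 1.0008) ≈ 1.7743
Gain = 20 log₁₀(1.7743) ≈ 4.98 dB
∠T = (45.00° + 5.71°) − (38.66° + 2.29°) = 9.76°

At ω = 200 rad/s:
zero (1 + j200·0.125) = 1 + j25 → |·| ≈ 25.02, ∠ ≈ 87.71°
zero (1 + j200·0.0125) = 1 + j2.5 → |·| ≈ 2.6926, ∠ ≈ 68.20°
pole (1 + j200·0.1) = 1 + j20 → |·| ≈ 20.025, ∠ ≈ 87.14°
pole (1 + j200·0.005) = 1 + j1 → |·| ≈ 1.4142, ∠ ≈ 45.00°
|T| = 1.6 · 25.02 · 2.6926 / (20.025 · 1.4142) ≈ 3.8062
Gain = 20 log₁₀(3.8062) ≈ 11.61 dB
∠T = (87.71° + 68.20°) − (87.14° + 45.00°) = 23.77°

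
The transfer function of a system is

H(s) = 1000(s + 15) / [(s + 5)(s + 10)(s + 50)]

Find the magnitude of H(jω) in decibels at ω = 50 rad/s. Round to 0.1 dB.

At s = jω = j50:
zero (s+15): 15 + j50 → |·| = √(15²+50²) = √2725 ≈ 52.202, ∠ = arctan(50/15) ≈ 73.30°
pole (s+5): 5 + j50 → |·| = √(5²+50²) = √2525 ≈ 50.249, ∠ = arctan(50/5) ≈ 84.29°
pole (s+10): 10 + j50 → |·| = √(10²+50²) = √2600 ≈ 50.99, ∠ = arctan(50/10) ≈ 78.69°
pole (s+50): 50 + j50 → |·| = √(50²+50²) = √5000 ≈ 70.711, ∠ = arctan(50/50) ≈ 45.00°
|H| = 1000 · 52.202 / 1.8118e+05 ≈ 0.28812
Gain = 20 log₁₀(0.28812) ≈ -10.81 dB

-10.8 dB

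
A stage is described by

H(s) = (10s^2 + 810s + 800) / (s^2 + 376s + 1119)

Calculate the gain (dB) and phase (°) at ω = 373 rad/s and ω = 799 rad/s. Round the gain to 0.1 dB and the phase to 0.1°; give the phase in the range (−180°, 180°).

ω = 373: 17.2 dB, 33.2°; ω = 799: 19.2 dB, 19.5°

Substitute s = j373:
Numerator: 10(j373)^2 + 810(j373) + 800 = -1390490 + j302130
Denominator: (j373)^2 + 376(j373) + 1119 = -138010 + j140248
|N| = √(1390490² + 302130²) ≈ 1.4229e+06, ∠N ≈ 167.74°
|D| = √(138010² + 140248²) ≈ 1.9676e+05, ∠D ≈ 134.54°
|H| = 1.4229e+06 / 1.9676e+05 ≈ 7.2317
Gain = 20 log₁₀(7.2317) ≈ 17.18 dB
∠H = 167.74° − 134.54° = 33.20°

Substitute s = j799:
Numerator: 10(j799)^2 + 810(j799) + 800 = -6383210 + j647190
Denominator: (j799)^2 + 376(j799) + 1119 = -637282 + j300424
|N| = √(6383210² + 647190²) ≈ 6.4159e+06, ∠N ≈ 174.21°
|D| = √(637282² + 300424²) ≈ 7.0454e+05, ∠D ≈ 154.76°
|H| = 6.4159e+06 / 7.0454e+05 ≈ 9.1065
Gain = 20 log₁₀(9.1065) ≈ 19.19 dB
∠H = 174.21° − 154.76° = 19.45°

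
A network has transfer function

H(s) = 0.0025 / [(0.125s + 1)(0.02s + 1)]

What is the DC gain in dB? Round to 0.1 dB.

-52.0 dB

H(0) = 0.0025 · 1 / 1 = 0.0025
20 log₁₀(0.0025) ≈ -52.04 dB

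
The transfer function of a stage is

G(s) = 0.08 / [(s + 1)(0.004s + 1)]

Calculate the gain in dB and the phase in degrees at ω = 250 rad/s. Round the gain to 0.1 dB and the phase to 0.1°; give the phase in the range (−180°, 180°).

At ω = 250 rad/s:
pole (1 + j250·1) = 1 + j250 → |·| ≈ 250, ∠ ≈ 89.77°
pole (1 + j250·0.004) = 1 + j1 → |·| ≈ 1.4142, ∠ ≈ 45.00°
|G| = 0.08 · 1 / (250 · 1.4142) ≈ 0.00022628
Gain = 20 log₁₀(0.00022628) ≈ -72.91 dB
∠G = (0°) − (89.77° + 45.00°) = -134.77°

-72.9 dB, -134.8°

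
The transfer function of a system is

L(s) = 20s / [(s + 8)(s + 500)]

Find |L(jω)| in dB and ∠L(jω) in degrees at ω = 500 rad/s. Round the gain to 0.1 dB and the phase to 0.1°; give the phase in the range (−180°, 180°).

-31.0 dB, -44.1°

At s = jω = j500:
zero at origin: s = j500 → |·| = 500, ∠ = 90.00°
pole (s+8): 8 + j500 → |·| = √(8²+500²) = √250064 ≈ 500.06, ∠ = arctan(500/8) ≈ 89.08°
pole (s+500): 500 + j500 → |·| = √(500²+500²) = √500000 ≈ 707.11, ∠ = arctan(500/500) ≈ 45.00°
|L| = 20 · 500 / 3.536e+05 ≈ 0.028281
Gain = 20 log₁₀(0.028281) ≈ -30.97 dB
∠L = 90.00° − 134.08° = -44.08°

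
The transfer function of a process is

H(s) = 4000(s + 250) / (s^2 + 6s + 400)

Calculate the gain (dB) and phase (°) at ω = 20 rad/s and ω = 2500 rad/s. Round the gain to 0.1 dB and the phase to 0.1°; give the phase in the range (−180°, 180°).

At s = jω = j20:
zero (s+250): 250 + j20 → |·| = √(250²+20²) = √62900 ≈ 250.8, ∠ = arctan(20/250) ≈ 4.57°
quadratic: (j20)² + 6·j20 + 400 = 0 + j120 → |·| ≈ 120, ∠ ≈ 90.00°
|H| = 4000 · 250.8 / 120 ≈ 8360
Gain = 20 log₁₀(8360) ≈ 78.44 dB
∠H = 4.57° − 90.00° = -85.43°

At s = jω = j2500:
zero (s+250): 250 + j2500 → |·| = √(250²+2500²) = √6312500 ≈ 2512.5, ∠ = arctan(2500/250) ≈ 84.29°
quadratic: (j2500)² + 6·j2500 + 400 = -6249600 + j15000 → |·| ≈ 6.2496e+06, ∠ ≈ 179.86°
|H| = 4000 · 2512.5 / 6.2496e+06 ≈ 1.6081
Gain = 20 log₁₀(1.6081) ≈ 4.13 dB
∠H = 84.29° − 179.86° = -95.57°

ω = 20: 78.4 dB, -85.4°; ω = 2500: 4.1 dB, -95.6°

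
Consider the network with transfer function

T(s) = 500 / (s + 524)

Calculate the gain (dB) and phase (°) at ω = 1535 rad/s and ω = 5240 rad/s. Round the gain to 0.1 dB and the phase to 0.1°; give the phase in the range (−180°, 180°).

ω = 1535: -10.2 dB, -71.2°; ω = 5240: -20.5 dB, -84.3°

At s = jω = j1535:
pole (s+524): 524 + j1535 → |·| = √(524²+1535²) = √2630801 ≈ 1622, ∠ = arctan(1535/524) ≈ 71.15°
|T| = 500 / 1622 ≈ 0.30826
Gain = 20 log₁₀(0.30826) ≈ -10.22 dB
∠T = 0.00° − 71.15° = -71.15°

At s = jω = j5240:
pole (s+524): 524 + j5240 → |·| = √(524²+5240²) = √27732176 ≈ 5266.1, ∠ = arctan(5240/524) ≈ 84.29°
|T| = 500 / 5266.1 ≈ 0.094947
Gain = 20 log₁₀(0.094947) ≈ -20.45 dB
∠T = 0.00° − 84.29° = -84.29°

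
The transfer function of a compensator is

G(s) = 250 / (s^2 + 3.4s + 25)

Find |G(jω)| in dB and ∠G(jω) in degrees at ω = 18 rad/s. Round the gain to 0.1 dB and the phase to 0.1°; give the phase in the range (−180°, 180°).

At s = jω = j18:
quadratic: (j18)² + 3.4·j18 + 25 = -299 + j61.2 → |·| ≈ 305.2, ∠ ≈ 168.43°
|G| = 250 / 305.2 ≈ 0.81913
Gain = 20 log₁₀(0.81913) ≈ -1.73 dB
∠G = 0.00° − 168.43° = -168.43°

-1.7 dB, -168.4°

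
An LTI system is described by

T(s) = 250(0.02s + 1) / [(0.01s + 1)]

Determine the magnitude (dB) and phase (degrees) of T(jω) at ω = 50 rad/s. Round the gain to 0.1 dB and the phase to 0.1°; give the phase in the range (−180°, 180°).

At ω = 50 rad/s:
zero (1 + j50·0.02) = 1 + j1 → |·| ≈ 1.4142, ∠ ≈ 45.00°
pole (1 + j50·0.01) = 1 + j0.5 → |·| ≈ 1.118, ∠ ≈ 26.57°
|T| = 250 · 1.4142 / (1.118) ≈ 316.23
Gain = 20 log₁₀(316.23) ≈ 50.00 dB
∠T = (45.00°) − (26.57°) = 18.43°

50.0 dB, 18.4°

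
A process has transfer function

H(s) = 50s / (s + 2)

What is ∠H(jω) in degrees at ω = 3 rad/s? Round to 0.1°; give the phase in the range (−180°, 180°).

At s = jω = j3:
zero at origin: s = j3 → |·| = 3, ∠ = 90.00°
pole (s+2): 2 + j3 → |·| = √(2²+3²) = √13 ≈ 3.6056, ∠ = arctan(3/2) ≈ 56.31°
∠H = 90.00° − 56.31° = 33.69°

33.7°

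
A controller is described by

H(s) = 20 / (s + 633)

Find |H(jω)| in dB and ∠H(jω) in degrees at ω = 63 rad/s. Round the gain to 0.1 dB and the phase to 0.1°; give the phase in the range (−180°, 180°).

Substitute s = j63:
Numerator: 20 = 20 + j0
Denominator: (j63) + 633 = 633 + j63
|N| = √(20² + 0²) ≈ 20, ∠N ≈ 0.00°
|D| = √(633² + 63²) ≈ 636.13, ∠D ≈ 5.68°
|H| = 20 / 636.13 ≈ 0.03144
Gain = 20 log₁₀(0.03144) ≈ -30.05 dB
∠H = 0.00° − 5.68° = -5.68°

-30.1 dB, -5.7°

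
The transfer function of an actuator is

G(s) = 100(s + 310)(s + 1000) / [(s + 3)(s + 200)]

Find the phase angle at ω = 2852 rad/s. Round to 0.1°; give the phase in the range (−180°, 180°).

-21.5°

At s = jω = j2852:
zero (s+310): 310 + j2852 → |·| = √(310²+2852²) = √8230004 ≈ 2868.8, ∠ = arctan(2852/310) ≈ 83.80°
zero (s+1000): 1000 + j2852 → |·| = √(1000²+2852²) = √9133904 ≈ 3022.2, ∠ = arctan(2852/1000) ≈ 70.68°
pole (s+3): 3 + j2852 → |·| = √(3²+2852²) = √8133913 ≈ 2852, ∠ = arctan(2852/3) ≈ 89.94°
pole (s+200): 200 + j2852 → |·| = √(200²+2852²) = √8173904 ≈ 2859, ∠ = arctan(2852/200) ≈ 85.99°
∠G = 154.48° − 175.93° = -21.45°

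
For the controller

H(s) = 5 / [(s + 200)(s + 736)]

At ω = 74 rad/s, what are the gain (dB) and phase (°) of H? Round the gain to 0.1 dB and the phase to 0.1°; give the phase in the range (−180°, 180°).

At s = jω = j74:
pole (s+200): 200 + j74 → |·| = √(200²+74²) = √45476 ≈ 213.25, ∠ = arctan(74/200) ≈ 20.30°
pole (s+736): 736 + j74 → |·| = √(736²+74²) = √547172 ≈ 739.71, ∠ = arctan(74/736) ≈ 5.74°
|H| = 5 / 1.5774e+05 ≈ 3.1698e-05
Gain = 20 log₁₀(3.1698e-05) ≈ -89.98 dB
∠H = 0.00° − 26.04° = -26.04°

-90.0 dB, -26.0°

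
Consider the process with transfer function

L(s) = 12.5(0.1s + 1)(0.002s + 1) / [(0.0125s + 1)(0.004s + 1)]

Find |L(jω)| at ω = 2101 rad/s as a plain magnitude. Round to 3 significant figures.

At ω = 2101 rad/s:
zero (1 + j2101·0.1) = 1 + j210.1 → |·| ≈ 210.1, ∠ ≈ 89.73°
zero (1 + j2101·0.002) = 1 + j4.202 → |·| ≈ 4.3194, ∠ ≈ 76.61°
pole (1 + j2101·0.0125) = 1 + j26.2625 → |·| ≈ 26.282, ∠ ≈ 87.82°
pole (1 + j2101·0.004) = 1 + j8.404 → |·| ≈ 8.4633, ∠ ≈ 83.21°
|L| = 12.5 · 210.1 · 4.3194 / (26.282 · 8.4633) ≈ 50.999

51.0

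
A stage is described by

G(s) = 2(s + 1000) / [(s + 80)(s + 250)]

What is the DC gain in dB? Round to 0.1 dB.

G(0) = 2·1000 / (80·250) = 0.1
20 log₁₀(0.1) ≈ -20.00 dB

-20.0 dB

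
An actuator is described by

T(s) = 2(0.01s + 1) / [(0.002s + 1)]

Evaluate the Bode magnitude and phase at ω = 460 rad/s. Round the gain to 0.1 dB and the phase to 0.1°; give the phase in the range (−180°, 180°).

16.8 dB, 35.1°

At ω = 460 rad/s:
zero (1 + j460·0.01) = 1 + j4.6 → |·| ≈ 4.7074, ∠ ≈ 77.74°
pole (1 + j460·0.002) = 1 + j0.92 → |·| ≈ 1.3588, ∠ ≈ 42.61°
|T| = 2 · 4.7074 / (1.3588) ≈ 6.9288
Gain = 20 log₁₀(6.9288) ≈ 16.81 dB
∠T = (77.74°) − (42.61°) = 35.13°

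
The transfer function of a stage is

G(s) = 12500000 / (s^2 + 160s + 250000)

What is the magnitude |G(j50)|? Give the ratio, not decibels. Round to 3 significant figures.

At s = jω = j50:
quadratic: (j50)² + 160·j50 + 250000 = 247500 + j8000 → |·| ≈ 2.4763e+05, ∠ ≈ 1.85°
|G| = 12500000 / 2.4763e+05 ≈ 50.479

50.5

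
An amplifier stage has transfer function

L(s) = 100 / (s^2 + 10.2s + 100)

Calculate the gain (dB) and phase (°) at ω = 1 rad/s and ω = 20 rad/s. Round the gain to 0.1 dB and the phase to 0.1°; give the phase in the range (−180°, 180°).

At s = jω = j1:
quadratic: (j1)² + 10.2·j1 + 100 = 99 + j10.2 → |·| ≈ 99.524, ∠ ≈ 5.88°
|L| = 100 / 99.524 ≈ 1.0048
Gain = 20 log₁₀(1.0048) ≈ 0.04 dB
∠L = 0.00° − 5.88° = -5.88°

At s = jω = j20:
quadratic: (j20)² + 10.2·j20 + 100 = -300 + j204 → |·| ≈ 362.79, ∠ ≈ 145.78°
|L| = 100 / 362.79 ≈ 0.27564
Gain = 20 log₁₀(0.27564) ≈ -11.19 dB
∠L = 0.00° − 145.78° = -145.78°

ω = 1: 0.0 dB, -5.9°; ω = 20: -11.2 dB, -145.8°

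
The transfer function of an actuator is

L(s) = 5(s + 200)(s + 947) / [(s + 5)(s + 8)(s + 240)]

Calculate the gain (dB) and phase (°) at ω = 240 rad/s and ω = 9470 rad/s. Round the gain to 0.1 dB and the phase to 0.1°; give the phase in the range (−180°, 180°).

At s = jω = j240:
zero (s+200): 200 + j240 → |·| = √(200²+240²) = √97600 ≈ 312.41, ∠ = arctan(240/200) ≈ 50.19°
zero (s+947): 947 + j240 → |·| = √(947²+240²) = √954409 ≈ 976.94, ∠ = arctan(240/947) ≈ 14.22°
pole (s+5): 5 + j240 → |·| = √(5²+240²) = √57625 ≈ 240.05, ∠ = arctan(240/5) ≈ 88.81°
pole (s+8): 8 + j240 → |·| = √(8²+240²) = √57664 ≈ 240.13, ∠ = arctan(240/8) ≈ 88.09°
pole (s+240): 240 + j240 → |·| = √(240²+240²) = √115200 ≈ 339.41, ∠ = arctan(240/240) ≈ 45.00°
|L| = 5 · 3.0521e+05 / 1.9565e+07 ≈ 0.077999
Gain = 20 log₁₀(0.077999) ≈ -22.16 dB
∠L = 64.41° − 221.90° = -157.49°

At s = jω = j9470:
zero (s+200): 200 + j9470 → |·| = √(200²+9470²) = √89720900 ≈ 9472.1, ∠ = arctan(9470/200) ≈ 88.79°
zero (s+947): 947 + j9470 → |·| = √(947²+9470²) = √90577709 ≈ 9517.2, ∠ = arctan(9470/947) ≈ 84.29°
pole (s+5): 5 + j9470 → |·| = √(5²+9470²) = √89680925 ≈ 9470, ∠ = arctan(9470/5) ≈ 89.97°
pole (s+8): 8 + j9470 → |·| = √(8²+9470²) = √89680964 ≈ 9470, ∠ = arctan(9470/8) ≈ 89.95°
pole (s+240): 240 + j9470 → |·| = √(240²+9470²) = √89738500 ≈ 9473, ∠ = arctan(9470/240) ≈ 88.55°
|L| = 5 · 9.0148e+07 / 8.4955e+11 ≈ 0.00053056
Gain = 20 log₁₀(0.00053056) ≈ -65.51 dB
∠L = 173.08° − 268.47° = -95.39°

ω = 240: -22.2 dB, -157.5°; ω = 9470: -65.5 dB, -95.4°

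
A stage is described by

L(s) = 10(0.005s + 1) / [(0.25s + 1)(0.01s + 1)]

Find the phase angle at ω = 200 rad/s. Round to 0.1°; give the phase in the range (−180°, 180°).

-107.3°

At ω = 200 rad/s:
zero (1 + j200·0.005) = 1 + j1 → |·| ≈ 1.4142, ∠ ≈ 45.00°
pole (1 + j200·0.25) = 1 + j50 → |·| ≈ 50.01, ∠ ≈ 88.85°
pole (1 + j200·0.01) = 1 + j2 → |·| ≈ 2.2361, ∠ ≈ 63.43°
∠L = (45.00°) − (88.85° + 63.43°) = -107.28°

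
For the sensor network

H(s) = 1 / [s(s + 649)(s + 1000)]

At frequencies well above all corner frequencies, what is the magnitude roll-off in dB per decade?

-60 dB/decade

Each pole contributes −20 dB/decade at high frequency; each zero contributes +20 dB/decade.
Net: 0 zero(s) − 3 pole(s) → -60 dB/decade.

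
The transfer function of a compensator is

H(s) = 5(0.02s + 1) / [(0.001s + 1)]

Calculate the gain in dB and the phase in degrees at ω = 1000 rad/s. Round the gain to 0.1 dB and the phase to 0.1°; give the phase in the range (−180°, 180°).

At ω = 1000 rad/s:
zero (1 + j1000·0.02) = 1 + j20 → |·| ≈ 20.025, ∠ ≈ 87.14°
pole (1 + j1000·0.001) = 1 + j1 → |·| ≈ 1.4142, ∠ ≈ 45.00°
|H| = 5 · 20.025 / (1.4142) ≈ 70.8
Gain = 20 log₁₀(70.8) ≈ 37.00 dB
∠H = (87.14°) − (45.00°) = 42.14°

37.0 dB, 42.1°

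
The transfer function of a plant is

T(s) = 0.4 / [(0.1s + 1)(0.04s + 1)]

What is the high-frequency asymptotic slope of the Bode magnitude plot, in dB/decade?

-40 dB/decade

Each pole contributes −20 dB/decade at high frequency; each zero contributes +20 dB/decade.
Net: 0 zero(s) − 2 pole(s) → -40 dB/decade.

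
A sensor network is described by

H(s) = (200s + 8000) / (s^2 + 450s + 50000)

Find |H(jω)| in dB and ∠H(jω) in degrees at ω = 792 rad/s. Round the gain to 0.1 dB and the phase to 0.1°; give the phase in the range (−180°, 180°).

-12.6 dB, -61.2°

Substitute s = j792:
Numerator: 200(j792) + 8000 = 8000 + j158400
Denominator: (j792)^2 + 450(j792) + 50000 = -577264 + j356400
|N| = √(8000² + 158400²) ≈ 1.586e+05, ∠N ≈ 87.11°
|D| = √(577264² + 356400²) ≈ 6.7842e+05, ∠D ≈ 148.31°
|H| = 1.586e+05 / 6.7842e+05 ≈ 0.23378
Gain = 20 log₁₀(0.23378) ≈ -12.62 dB
∠H = 87.11° − 148.31° = -61.20°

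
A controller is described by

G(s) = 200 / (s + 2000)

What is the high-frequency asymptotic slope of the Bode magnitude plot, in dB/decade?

-20 dB/decade

Each pole contributes −20 dB/decade at high frequency; each zero contributes +20 dB/decade.
Net: 0 zero(s) − 1 pole(s) → -20 dB/decade.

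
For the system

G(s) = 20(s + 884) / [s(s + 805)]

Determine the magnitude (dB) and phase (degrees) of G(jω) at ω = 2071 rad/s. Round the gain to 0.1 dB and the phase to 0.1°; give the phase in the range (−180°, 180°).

At s = jω = j2071:
zero (s+884): 884 + j2071 → |·| = √(884²+2071²) = √5070497 ≈ 2251.8, ∠ = arctan(2071/884) ≈ 66.88°
pole (s+805): 805 + j2071 → |·| = √(805²+2071²) = √4937066 ≈ 2222, ∠ = arctan(2071/805) ≈ 68.76°
pole at origin: |s| = 2071, ∠ = 90.00° (in denominator)
|G| = 20 · 2251.8 / 4.6018e+06 ≈ 0.0097866
Gain = 20 log₁₀(0.0097866) ≈ -40.19 dB
∠G = 66.88° − 158.76° = -91.88°

-40.2 dB, -91.9°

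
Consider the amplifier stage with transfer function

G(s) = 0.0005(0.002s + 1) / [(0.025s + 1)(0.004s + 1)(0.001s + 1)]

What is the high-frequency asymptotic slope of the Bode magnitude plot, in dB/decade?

-40 dB/decade

Each pole contributes −20 dB/decade at high frequency; each zero contributes +20 dB/decade.
Net: 1 zero(s) − 3 pole(s) → -40 dB/decade.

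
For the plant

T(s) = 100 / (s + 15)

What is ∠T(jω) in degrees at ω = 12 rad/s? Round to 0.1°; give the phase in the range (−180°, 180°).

Substitute s = j12:
Numerator: 100 = 100 + j0
Denominator: (j12) + 15 = 15 + j12
|N| = √(100² + 0²) ≈ 100, ∠N ≈ 0.00°
|D| = √(15² + 12²) ≈ 19.209, ∠D ≈ 38.66°
∠T = 0.00° − 38.66° = -38.66°

-38.7°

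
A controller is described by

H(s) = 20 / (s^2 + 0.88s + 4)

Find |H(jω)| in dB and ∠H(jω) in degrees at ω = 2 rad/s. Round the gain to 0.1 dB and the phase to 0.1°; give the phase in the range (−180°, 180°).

21.1 dB, -90.0°

At s = jω = j2:
quadratic: (j2)² + 0.88·j2 + 4 = 0 + j1.76 → |·| ≈ 1.76, ∠ ≈ 90.00°
|H| = 20 / 1.76 ≈ 11.364
Gain = 20 log₁₀(11.364) ≈ 21.11 dB
∠H = 0.00° − 90.00° = -90.00°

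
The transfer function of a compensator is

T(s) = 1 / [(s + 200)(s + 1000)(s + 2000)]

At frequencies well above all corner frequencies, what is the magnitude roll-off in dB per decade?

-60 dB/decade

Each pole contributes −20 dB/decade at high frequency; each zero contributes +20 dB/decade.
Net: 0 zero(s) − 3 pole(s) → -60 dB/decade.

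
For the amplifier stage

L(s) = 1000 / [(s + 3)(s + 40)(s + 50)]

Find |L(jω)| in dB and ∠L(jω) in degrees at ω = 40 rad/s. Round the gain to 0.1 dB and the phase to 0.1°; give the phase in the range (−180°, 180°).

-43.2 dB, -169.4°

At s = jω = j40:
pole (s+3): 3 + j40 → |·| = √(3²+40²) = √1609 ≈ 40.112, ∠ = arctan(40/3) ≈ 85.71°
pole (s+40): 40 + j40 → |·| = √(40²+40²) = √3200 ≈ 56.569, ∠ = arctan(40/40) ≈ 45.00°
pole (s+50): 50 + j40 → |·| = √(50²+40²) = √4100 ≈ 64.031, ∠ = arctan(40/50) ≈ 38.66°
|L| = 1000 / 1.4529e+05 ≈ 0.0068828
Gain = 20 log₁₀(0.0068828) ≈ -43.24 dB
∠L = 0.00° − 169.37° = -169.37°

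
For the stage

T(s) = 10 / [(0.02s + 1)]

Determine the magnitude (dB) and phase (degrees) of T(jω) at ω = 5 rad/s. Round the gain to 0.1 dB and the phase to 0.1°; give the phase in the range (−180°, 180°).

At ω = 5 rad/s:
pole (1 + j5·0.02) = 1 + j0.1 → |·| ≈ 1.005, ∠ ≈ 5.71°
|T| = 10 · 1 / (1.005) ≈ 9.9502
Gain = 20 log₁₀(9.9502) ≈ 19.96 dB
∠T = (0°) − (5.71°) = -5.71°

20.0 dB, -5.7°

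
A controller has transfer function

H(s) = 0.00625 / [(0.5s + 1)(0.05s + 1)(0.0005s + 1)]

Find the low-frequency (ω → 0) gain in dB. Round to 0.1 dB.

-44.1 dB

H(0) = 0.00625 · 1 / 1 = 0.00625
20 log₁₀(0.00625) ≈ -44.08 dB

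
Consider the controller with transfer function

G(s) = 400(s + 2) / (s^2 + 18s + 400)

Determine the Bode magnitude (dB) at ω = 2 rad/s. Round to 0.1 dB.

9.1 dB

At s = jω = j2:
zero (s+2): 2 + j2 → |·| = √(2²+2²) = √8 ≈ 2.8284, ∠ = arctan(2/2) ≈ 45.00°
quadratic: (j2)² + 18·j2 + 400 = 396 + j36 → |·| ≈ 397.63, ∠ ≈ 5.19°
|G| = 400 · 2.8284 / 397.63 ≈ 2.8453
Gain = 20 log₁₀(2.8453) ≈ 9.08 dB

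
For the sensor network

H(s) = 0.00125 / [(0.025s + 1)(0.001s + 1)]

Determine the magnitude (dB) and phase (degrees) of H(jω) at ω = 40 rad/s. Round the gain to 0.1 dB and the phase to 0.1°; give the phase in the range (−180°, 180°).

At ω = 40 rad/s:
pole (1 + j40·0.025) = 1 + j1 → |·| ≈ 1.4142, ∠ ≈ 45.00°
pole (1 + j40·0.001) = 1 + j0.04 → |·| ≈ 1.0008, ∠ ≈ 2.29°
|H| = 0.00125 · 1 / (1.4142 · 1.0008) ≈ 0.00088319
Gain = 20 log₁₀(0.00088319) ≈ -61.08 dB
∠H = (0°) − (45.00° + 2.29°) = -47.29°

-61.1 dB, -47.3°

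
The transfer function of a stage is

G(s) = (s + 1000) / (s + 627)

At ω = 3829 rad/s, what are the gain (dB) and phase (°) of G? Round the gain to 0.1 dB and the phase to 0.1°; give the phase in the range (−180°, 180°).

Substitute s = j3829:
Numerator: (j3829) + 1000 = 1000 + j3829
Denominator: (j3829) + 627 = 627 + j3829
|N| = √(1000² + 3829²) ≈ 3957.4, ∠N ≈ 75.36°
|D| = √(627² + 3829²) ≈ 3880, ∠D ≈ 80.70°
|G| = 3957.4 / 3880 ≈ 1.0199
Gain = 20 log₁₀(1.0199) ≈ 0.17 dB
∠G = 75.36° − 80.70° = -5.34°

0.2 dB, -5.3°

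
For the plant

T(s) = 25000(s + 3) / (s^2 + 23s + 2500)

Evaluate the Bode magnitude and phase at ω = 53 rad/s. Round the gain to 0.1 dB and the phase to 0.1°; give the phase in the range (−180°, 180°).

At s = jω = j53:
zero (s+3): 3 + j53 → |·| = √(3²+53²) = √2818 ≈ 53.085, ∠ = arctan(53/3) ≈ 86.76°
quadratic: (j53)² + 23·j53 + 2500 = -309 + j1219 → |·| ≈ 1257.6, ∠ ≈ 104.22°
|T| = 25000 · 53.085 / 1257.6 ≈ 1055.3
Gain = 20 log₁₀(1055.3) ≈ 60.47 dB
∠T = 86.76° − 104.22° = -17.46°

60.5 dB, -17.5°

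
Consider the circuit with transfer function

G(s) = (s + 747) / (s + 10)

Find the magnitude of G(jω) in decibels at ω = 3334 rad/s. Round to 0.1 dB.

Substitute s = j3334:
Numerator: (j3334) + 747 = 747 + j3334
Denominator: (j3334) + 10 = 10 + j3334
|N| = √(747² + 3334²) ≈ 3416.7, ∠N ≈ 77.37°
|D| = √(10² + 3334²) ≈ 3334, ∠D ≈ 89.83°
|G| = 3416.7 / 3334 ≈ 1.0248
Gain = 20 log₁₀(1.0248) ≈ 0.21 dB

0.2 dB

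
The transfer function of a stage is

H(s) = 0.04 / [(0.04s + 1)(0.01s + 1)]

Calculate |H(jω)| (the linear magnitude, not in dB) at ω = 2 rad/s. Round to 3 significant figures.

0.0399

At ω = 2 rad/s:
pole (1 + j2·0.04) = 1 + j0.08 → |·| ≈ 1.0032, ∠ ≈ 4.57°
pole (1 + j2·0.01) = 1 + j0.02 → |·| ≈ 1.0002, ∠ ≈ 1.15°
|H| = 0.04 · 1 / (1.0032 · 1.0002) ≈ 0.039864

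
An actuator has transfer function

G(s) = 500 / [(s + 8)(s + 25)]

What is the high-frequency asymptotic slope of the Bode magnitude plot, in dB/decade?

-40 dB/decade

Each pole contributes −20 dB/decade at high frequency; each zero contributes +20 dB/decade.
Net: 0 zero(s) − 2 pole(s) → -40 dB/decade.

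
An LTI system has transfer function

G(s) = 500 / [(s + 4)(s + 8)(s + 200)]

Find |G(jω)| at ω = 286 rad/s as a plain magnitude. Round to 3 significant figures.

At s = jω = j286:
pole (s+4): 4 + j286 → |·| = √(4²+286²) = √81812 ≈ 286.03, ∠ = arctan(286/4) ≈ 89.20°
pole (s+8): 8 + j286 → |·| = √(8²+286²) = √81860 ≈ 286.11, ∠ = arctan(286/8) ≈ 88.40°
pole (s+200): 200 + j286 → |·| = √(200²+286²) = √121796 ≈ 348.99, ∠ = arctan(286/200) ≈ 55.03°
|G| = 500 / 2.856e+07 ≈ 1.7507e-05

1.75e-05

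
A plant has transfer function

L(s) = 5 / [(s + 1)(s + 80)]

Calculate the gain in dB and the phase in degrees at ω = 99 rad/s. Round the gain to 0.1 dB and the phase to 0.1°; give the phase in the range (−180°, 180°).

At s = jω = j99:
pole (s+1): 1 + j99 → |·| = √(1²+99²) = √9802 ≈ 99.005, ∠ = arctan(99/1) ≈ 89.42°
pole (s+80): 80 + j99 → |·| = √(80²+99²) = √16201 ≈ 127.28, ∠ = arctan(99/80) ≈ 51.06°
|L| = 5 / 12601 ≈ 0.00039679
Gain = 20 log₁₀(0.00039679) ≈ -68.03 dB
∠L = 0.00° − 140.48° = -140.48°

-68.0 dB, -140.5°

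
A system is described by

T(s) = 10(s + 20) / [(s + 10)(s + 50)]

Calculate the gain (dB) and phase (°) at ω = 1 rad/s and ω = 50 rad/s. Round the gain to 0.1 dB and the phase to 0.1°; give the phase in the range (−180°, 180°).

At s = jω = j1:
zero (s+20): 20 + j1 → |·| = √(20²+1²) = √401 ≈ 20.025, ∠ = arctan(1/20) ≈ 2.86°
pole (s+10): 10 + j1 → |·| = √(10²+1²) = √101 ≈ 10.05, ∠ = arctan(1/10) ≈ 5.71°
pole (s+50): 50 + j1 → |·| = √(50²+1²) = √2501 ≈ 50.01, ∠ = arctan(1/50) ≈ 1.15°
|T| = 10 · 20.025 / 502.6 ≈ 0.39843
Gain = 20 log₁₀(0.39843) ≈ -7.99 dB
∠T = 2.86° − 6.86° = -4.00°

At s = jω = j50:
zero (s+20): 20 + j50 → |·| = √(20²+50²) = √2900 ≈ 53.852, ∠ = arctan(50/20) ≈ 68.20°
pole (s+10): 10 + j50 → |·| = √(10²+50²) = √2600 ≈ 50.99, ∠ = arctan(50/10) ≈ 78.69°
pole (s+50): 50 + j50 → |·| = √(50²+50²) = √5000 ≈ 70.711, ∠ = arctan(50/50) ≈ 45.00°
|T| = 10 · 53.852 / 3605.6 ≈ 0.14936
Gain = 20 log₁₀(0.14936) ≈ -16.52 dB
∠T = 68.20° − 123.69° = -55.49°

ω = 1: -8.0 dB, -4.0°; ω = 50: -16.5 dB, -55.5°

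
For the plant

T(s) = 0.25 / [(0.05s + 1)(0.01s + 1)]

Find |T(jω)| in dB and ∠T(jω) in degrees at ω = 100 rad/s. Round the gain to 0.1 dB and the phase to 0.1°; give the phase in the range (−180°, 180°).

At ω = 100 rad/s:
pole (1 + j100·0.05) = 1 + j5 → |·| ≈ 5.099, ∠ ≈ 78.69°
pole (1 + j100·0.01) = 1 + j1 → |·| ≈ 1.4142, ∠ ≈ 45.00°
|T| = 0.25 · 1 / (5.099 · 1.4142) ≈ 0.034669
Gain = 20 log₁₀(0.034669) ≈ -29.20 dB
∠T = (0°) − (78.69° + 45.00°) = -123.69°

-29.2 dB, -123.7°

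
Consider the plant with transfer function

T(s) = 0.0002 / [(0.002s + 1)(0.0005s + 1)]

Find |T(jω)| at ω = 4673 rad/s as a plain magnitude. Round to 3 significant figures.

8.37e-06

At ω = 4673 rad/s:
pole (1 + j4673·0.002) = 1 + j9.346 → |·| ≈ 9.3993, ∠ ≈ 83.89°
pole (1 + j4673·0.0005) = 1 + j2.3365 → |·| ≈ 2.5415, ∠ ≈ 66.83°
|T| = 0.0002 · 1 / (9.3993 · 2.5415) ≈ 8.3723e-06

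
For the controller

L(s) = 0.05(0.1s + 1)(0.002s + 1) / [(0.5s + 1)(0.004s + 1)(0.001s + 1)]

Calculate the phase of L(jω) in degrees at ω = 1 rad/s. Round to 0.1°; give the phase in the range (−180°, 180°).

-21.0°

At ω = 1 rad/s:
zero (1 + j1·0.1) = 1 + j0.1 → |·| ≈ 1.005, ∠ ≈ 5.71°
zero (1 + j1·0.002) = 1 + j0.002 → |·| ≈ 1, ∠ ≈ 0.11°
pole (1 + j1·0.5) = 1 + j0.5 → |·| ≈ 1.118, ∠ ≈ 26.57°
pole (1 + j1·0.004) = 1 + j0.004 → |·| ≈ 1, ∠ ≈ 0.23°
pole (1 + j1·0.001) = 1 + j0.001 → |·| ≈ 1, ∠ ≈ 0.06°
∠L = (5.71° + 0.11°) − (26.57° + 0.23° + 0.06°) = -21.04°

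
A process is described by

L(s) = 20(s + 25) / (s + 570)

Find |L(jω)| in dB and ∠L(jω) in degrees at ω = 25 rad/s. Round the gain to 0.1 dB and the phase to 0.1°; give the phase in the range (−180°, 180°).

1.9 dB, 42.5°

At s = jω = j25:
zero (s+25): 25 + j25 → |·| = √(25²+25²) = √1250 ≈ 35.355, ∠ = arctan(25/25) ≈ 45.00°
pole (s+570): 570 + j25 → |·| = √(570²+25²) = √325525 ≈ 570.55, ∠ = arctan(25/570) ≈ 2.51°
|L| = 20 · 35.355 / 570.55 ≈ 1.2393
Gain = 20 log₁₀(1.2393) ≈ 1.86 dB
∠L = 45.00° − 2.51° = 42.49°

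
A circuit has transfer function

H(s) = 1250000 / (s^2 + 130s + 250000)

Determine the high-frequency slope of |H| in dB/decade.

Each pole contributes −20 dB/decade at high frequency; each zero contributes +20 dB/decade.
Net: 0 zero(s) − 2 pole(s) → -40 dB/decade.

-40 dB/decade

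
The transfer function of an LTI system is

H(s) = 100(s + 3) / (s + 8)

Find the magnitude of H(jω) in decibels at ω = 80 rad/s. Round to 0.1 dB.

40.0 dB

At s = jω = j80:
zero (s+3): 3 + j80 → |·| = √(3²+80²) = √6409 ≈ 80.056, ∠ = arctan(80/3) ≈ 87.85°
pole (s+8): 8 + j80 → |·| = √(8²+80²) = √6464 ≈ 80.399, ∠ = arctan(80/8) ≈ 84.29°
|H| = 100 · 80.056 / 80.399 ≈ 99.573
Gain = 20 log₁₀(99.573) ≈ 39.96 dB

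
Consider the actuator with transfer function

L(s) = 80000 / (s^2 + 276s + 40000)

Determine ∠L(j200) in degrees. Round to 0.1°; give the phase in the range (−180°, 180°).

At s = jω = j200:
quadratic: (j200)² + 276·j200 + 40000 = 0 + j55200 → |·| ≈ 55200, ∠ ≈ 90.00°
∠L = 0.00° − 90.00° = -90.00°

-90.0°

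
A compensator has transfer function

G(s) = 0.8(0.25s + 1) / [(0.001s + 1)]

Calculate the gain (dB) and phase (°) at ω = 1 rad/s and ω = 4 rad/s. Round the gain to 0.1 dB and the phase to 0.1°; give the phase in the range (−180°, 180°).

At ω = 1 rad/s:
zero (1 + j1·0.25) = 1 + j0.25 → |·| ≈ 1.0308, ∠ ≈ 14.04°
pole (1 + j1·0.001) = 1 + j0.001 → |·| ≈ 1, ∠ ≈ 0.06°
|G| = 0.8 · 1.0308 / (1) ≈ 0.82464
Gain = 20 log₁₀(0.82464) ≈ -1.67 dB
∠G = (14.04°) − (0.06°) = 13.98°

At ω = 4 rad/s:
zero (1 + j4·0.25) = 1 + j1 → |·| ≈ 1.4142, ∠ ≈ 45.00°
pole (1 + j4·0.001) = 1 + j0.004 → |·| ≈ 1, ∠ ≈ 0.23°
|G| = 0.8 · 1.4142 / (1) ≈ 1.1314
Gain = 20 log₁₀(1.1314) ≈ 1.07 dB
∠G = (45.00°) − (0.23°) = 44.77°

ω = 1: -1.7 dB, 14.0°; ω = 4: 1.1 dB, 44.8°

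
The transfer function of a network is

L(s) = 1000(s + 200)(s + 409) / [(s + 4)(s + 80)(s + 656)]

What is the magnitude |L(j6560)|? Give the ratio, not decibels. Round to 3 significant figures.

0.152

At s = jω = j6560:
zero (s+200): 200 + j6560 → |·| = √(200²+6560²) = √43073600 ≈ 6563, ∠ = arctan(6560/200) ≈ 88.25°
zero (s+409): 409 + j6560 → |·| = √(409²+6560²) = √43200881 ≈ 6572.7, ∠ = arctan(6560/409) ≈ 86.43°
pole (s+4): 4 + j6560 → |·| = √(4²+6560²) = √43033616 ≈ 6560, ∠ = arctan(6560/4) ≈ 89.97°
pole (s+80): 80 + j6560 → |·| = √(80²+6560²) = √43040000 ≈ 6560.5, ∠ = arctan(6560/80) ≈ 89.30°
pole (s+656): 656 + j6560 → |·| = √(656²+6560²) = √43463936 ≈ 6592.7, ∠ = arctan(6560/656) ≈ 84.29°
|L| = 1000 · 4.3137e+07 / 2.8373e+11 ≈ 0.15204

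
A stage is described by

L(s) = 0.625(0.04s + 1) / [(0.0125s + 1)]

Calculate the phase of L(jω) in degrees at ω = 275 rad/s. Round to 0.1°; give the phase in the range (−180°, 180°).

At ω = 275 rad/s:
zero (1 + j275·0.04) = 1 + j11 → |·| ≈ 11.045, ∠ ≈ 84.81°
pole (1 + j275·0.0125) = 1 + j3.4375 → |·| ≈ 3.58, ∠ ≈ 73.78°
∠L = (84.81°) − (73.78°) = 11.03°

11.0°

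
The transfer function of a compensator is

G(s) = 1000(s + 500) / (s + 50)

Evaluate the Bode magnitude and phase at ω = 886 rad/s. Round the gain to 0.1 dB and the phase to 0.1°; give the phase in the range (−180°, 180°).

61.2 dB, -26.2°

At s = jω = j886:
zero (s+500): 500 + j886 → |·| = √(500²+886²) = √1034996 ≈ 1017.3, ∠ = arctan(886/500) ≈ 60.56°
pole (s+50): 50 + j886 → |·| = √(50²+886²) = √787496 ≈ 887.41, ∠ = arctan(886/50) ≈ 86.77°
|G| = 1000 · 1017.3 / 887.41 ≈ 1146.4
Gain = 20 log₁₀(1146.4) ≈ 61.19 dB
∠G = 60.56° − 86.77° = -26.21°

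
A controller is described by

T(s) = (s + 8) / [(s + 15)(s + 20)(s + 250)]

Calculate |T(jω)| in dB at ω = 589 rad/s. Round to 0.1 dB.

At s = jω = j589:
zero (s+8): 8 + j589 → |·| = √(8²+589²) = √346985 ≈ 589.05, ∠ = arctan(589/8) ≈ 89.22°
pole (s+15): 15 + j589 → |·| = √(15²+589²) = √347146 ≈ 589.19, ∠ = arctan(589/15) ≈ 88.54°
pole (s+20): 20 + j589 → |·| = √(20²+589²) = √347321 ≈ 589.34, ∠ = arctan(589/20) ≈ 88.06°
pole (s+250): 250 + j589 → |·| = √(250²+589²) = √409421 ≈ 639.86, ∠ = arctan(589/250) ≈ 67.00°
|T| = 1 · 589.05 / 2.2218e+08 ≈ 2.6512e-06
Gain = 20 log₁₀(2.6512e-06) ≈ -111.53 dB

-111.5 dB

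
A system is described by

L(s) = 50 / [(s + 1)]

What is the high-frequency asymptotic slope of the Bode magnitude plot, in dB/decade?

Each pole contributes −20 dB/decade at high frequency; each zero contributes +20 dB/decade.
Net: 0 zero(s) − 1 pole(s) → -20 dB/decade.

-20 dB/decade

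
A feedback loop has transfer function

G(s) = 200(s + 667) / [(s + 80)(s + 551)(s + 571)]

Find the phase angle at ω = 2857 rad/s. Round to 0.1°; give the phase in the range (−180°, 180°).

-169.3°

At s = jω = j2857:
zero (s+667): 667 + j2857 → |·| = √(667²+2857²) = √8607338 ≈ 2933.8, ∠ = arctan(2857/667) ≈ 76.86°
pole (s+80): 80 + j2857 → |·| = √(80²+2857²) = √8168849 ≈ 2858.1, ∠ = arctan(2857/80) ≈ 88.40°
pole (s+551): 551 + j2857 → |·| = √(551²+2857²) = √8466050 ≈ 2909.6, ∠ = arctan(2857/551) ≈ 79.08°
pole (s+571): 571 + j2857 → |·| = √(571²+2857²) = √8488490 ≈ 2913.5, ∠ = arctan(2857/571) ≈ 78.70°
∠G = 76.86° − 246.18° = -169.32°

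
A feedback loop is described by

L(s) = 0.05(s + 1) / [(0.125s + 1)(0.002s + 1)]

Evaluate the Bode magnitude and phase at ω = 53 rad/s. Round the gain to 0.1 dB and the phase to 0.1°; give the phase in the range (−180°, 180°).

-8.1 dB, 1.5°

At ω = 53 rad/s:
zero (1 + j53·1) = 1 + j53 → |·| ≈ 53.009, ∠ ≈ 88.92°
pole (1 + j53·0.125) = 1 + j6.625 → |·| ≈ 6.7, ∠ ≈ 81.42°
pole (1 + j53·0.002) = 1 + j0.106 → |·| ≈ 1.0056, ∠ ≈ 6.05°
|L| = 0.05 · 53.009 / (6.7 · 1.0056) ≈ 0.39339
Gain = 20 log₁₀(0.39339) ≈ -8.10 dB
∠L = (88.92°) − (81.42° + 6.05°) = 1.45°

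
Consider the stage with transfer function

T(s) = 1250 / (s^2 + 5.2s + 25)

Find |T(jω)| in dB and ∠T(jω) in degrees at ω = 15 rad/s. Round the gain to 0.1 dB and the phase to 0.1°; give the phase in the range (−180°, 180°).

15.3 dB, -158.7°

At s = jω = j15:
quadratic: (j15)² + 5.2·j15 + 25 = -200 + j78 → |·| ≈ 214.67, ∠ ≈ 158.69°
|T| = 1250 / 214.67 ≈ 5.8229
Gain = 20 log₁₀(5.8229) ≈ 15.30 dB
∠T = 0.00° − 158.69° = -158.69°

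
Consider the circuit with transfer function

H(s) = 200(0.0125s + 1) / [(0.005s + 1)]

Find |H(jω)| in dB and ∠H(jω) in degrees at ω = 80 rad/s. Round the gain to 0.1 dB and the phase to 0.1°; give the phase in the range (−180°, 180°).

At ω = 80 rad/s:
zero (1 + j80·0.0125) = 1 + j1 → |·| ≈ 1.4142, ∠ ≈ 45.00°
pole (1 + j80·0.005) = 1 + j0.4 → |·| ≈ 1.077, ∠ ≈ 21.80°
|H| = 200 · 1.4142 / (1.077) ≈ 262.62
Gain = 20 log₁₀(262.62) ≈ 48.39 dB
∠H = (45.00°) − (21.80°) = 23.20°

48.4 dB, 23.2°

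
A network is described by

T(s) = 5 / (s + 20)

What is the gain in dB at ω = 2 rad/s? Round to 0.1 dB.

At s = jω = j2:
pole (s+20): 20 + j2 → |·| = √(20²+2²) = √404 ≈ 20.1, ∠ = arctan(2/20) ≈ 5.71°
|T| = 5 / 20.1 ≈ 0.24876
Gain = 20 log₁₀(0.24876) ≈ -12.08 dB

-12.1 dB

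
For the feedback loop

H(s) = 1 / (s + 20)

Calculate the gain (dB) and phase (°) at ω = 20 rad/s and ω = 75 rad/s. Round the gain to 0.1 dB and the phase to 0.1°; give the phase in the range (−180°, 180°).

At s = jω = j20:
pole (s+20): 20 + j20 → |·| = √(20²+20²) = √800 ≈ 28.284, ∠ = arctan(20/20) ≈ 45.00°
|H| = 1 / 28.284 ≈ 0.035356
Gain = 20 log₁₀(0.035356) ≈ -29.03 dB
∠H = 0.00° − 45.00° = -45.00°

At s = jω = j75:
pole (s+20): 20 + j75 → |·| = √(20²+75²) = √6025 ≈ 77.621, ∠ = arctan(75/20) ≈ 75.07°
|H| = 1 / 77.621 ≈ 0.012883
Gain = 20 log₁₀(0.012883) ≈ -37.80 dB
∠H = 0.00° − 75.07° = -75.07°

ω = 20: -29.0 dB, -45.0°; ω = 75: -37.8 dB, -75.1°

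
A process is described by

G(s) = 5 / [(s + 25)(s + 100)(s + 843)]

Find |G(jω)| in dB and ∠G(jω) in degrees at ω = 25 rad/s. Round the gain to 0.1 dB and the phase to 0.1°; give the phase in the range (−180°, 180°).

-115.8 dB, -60.7°

At s = jω = j25:
pole (s+25): 25 + j25 → |·| = √(25²+25²) = √1250 ≈ 35.355, ∠ = arctan(25/25) ≈ 45.00°
pole (s+100): 100 + j25 → |·| = √(100²+25²) = √10625 ≈ 103.08, ∠ = arctan(25/100) ≈ 14.04°
pole (s+843): 843 + j25 → |·| = √(843²+25²) = √711274 ≈ 843.37, ∠ = arctan(25/843) ≈ 1.70°
|G| = 5 / 3.0736e+06 ≈ 1.6268e-06
Gain = 20 log₁₀(1.6268e-06) ≈ -115.77 dB
∠G = 0.00° − 60.74° = -60.74°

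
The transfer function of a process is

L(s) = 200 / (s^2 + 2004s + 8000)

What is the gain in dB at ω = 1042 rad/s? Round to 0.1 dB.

Substitute s = j1042:
Numerator: 200 = 200 + j0
Denominator: (j1042)^2 + 2004(j1042) + 8000 = -1077764 + j2088168
|N| = √(200² + 0²) ≈ 200, ∠N ≈ 0.00°
|D| = √(1077764² + 2088168²) ≈ 2.3499e+06, ∠D ≈ 117.30°
|L| = 200 / 2.3499e+06 ≈ 8.511e-05
Gain = 20 log₁₀(8.511e-05) ≈ -81.40 dB

-81.4 dB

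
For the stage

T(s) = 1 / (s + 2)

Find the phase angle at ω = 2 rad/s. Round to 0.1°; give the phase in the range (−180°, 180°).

-45.0°

Substitute s = j2:
Numerator: 1 = 1 + j0
Denominator: (j2) + 2 = 2 + j2
|N| = √(1² + 0²) ≈ 1, ∠N ≈ 0.00°
|D| = √(2² + 2²) ≈ 2.8284, ∠D ≈ 45.00°
∠T = 0.00° − 45.00° = -45.00°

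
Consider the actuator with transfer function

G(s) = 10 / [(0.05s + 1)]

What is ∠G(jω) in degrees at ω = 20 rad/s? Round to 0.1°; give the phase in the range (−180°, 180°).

At ω = 20 rad/s:
pole (1 + j20·0.05) = 1 + j1 → |·| ≈ 1.4142, ∠ ≈ 45.00°
∠G = (0°) − (45.00°) = -45.00°

-45.0°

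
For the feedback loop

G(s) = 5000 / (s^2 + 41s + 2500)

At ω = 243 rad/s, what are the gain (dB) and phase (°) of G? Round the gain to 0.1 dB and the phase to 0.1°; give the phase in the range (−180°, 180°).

At s = jω = j243:
quadratic: (j243)² + 41·j243 + 2500 = -56549 + j9963 → |·| ≈ 57420, ∠ ≈ 170.01°
|G| = 5000 / 57420 ≈ 0.087078
Gain = 20 log₁₀(0.087078) ≈ -21.20 dB
∠G = 0.00° − 170.01° = -170.01°

-21.2 dB, -170.0°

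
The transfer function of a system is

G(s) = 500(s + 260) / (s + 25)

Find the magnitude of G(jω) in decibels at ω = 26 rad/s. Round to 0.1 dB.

71.2 dB

At s = jω = j26:
zero (s+260): 260 + j26 → |·| = √(260²+26²) = √68276 ≈ 261.3, ∠ = arctan(26/260) ≈ 5.71°
pole (s+25): 25 + j26 → |·| = √(25²+26²) = √1301 ≈ 36.069, ∠ = arctan(26/25) ≈ 46.12°
|G| = 500 · 261.3 / 36.069 ≈ 3622.2
Gain = 20 log₁₀(3622.2) ≈ 71.18 dB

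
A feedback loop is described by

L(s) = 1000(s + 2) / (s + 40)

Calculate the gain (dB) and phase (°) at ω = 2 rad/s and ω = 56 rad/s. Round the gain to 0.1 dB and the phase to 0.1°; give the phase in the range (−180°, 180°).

At s = jω = j2:
zero (s+2): 2 + j2 → |·| = √(2²+2²) = √8 ≈ 2.8284, ∠ = arctan(2/2) ≈ 45.00°
pole (s+40): 40 + j2 → |·| = √(40²+2²) = √1604 ≈ 40.05, ∠ = arctan(2/40) ≈ 2.86°
|L| = 1000 · 2.8284 / 40.05 ≈ 70.622
Gain = 20 log₁₀(70.622) ≈ 36.98 dB
∠L = 45.00° − 2.86° = 42.14°

At s = jω = j56:
zero (s+2): 2 + j56 → |·| = √(2²+56²) = √3140 ≈ 56.036, ∠ = arctan(56/2) ≈ 87.95°
pole (s+40): 40 + j56 → |·| = √(40²+56²) = √4736 ≈ 68.819, ∠ = arctan(56/40) ≈ 54.46°
|L| = 1000 · 56.036 / 68.819 ≈ 814.25
Gain = 20 log₁₀(814.25) ≈ 58.22 dB
∠L = 87.95° − 54.46° = 33.49°

ω = 2: 37.0 dB, 42.1°; ω = 56: 58.2 dB, 33.5°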